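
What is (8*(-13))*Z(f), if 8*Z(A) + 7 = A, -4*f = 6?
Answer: 221/2 ≈ 110.50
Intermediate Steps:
f = -3/2 (f = -¼*6 = -3/2 ≈ -1.5000)
Z(A) = -7/8 + A/8
(8*(-13))*Z(f) = (8*(-13))*(-7/8 + (⅛)*(-3/2)) = -104*(-7/8 - 3/16) = -104*(-17/16) = 221/2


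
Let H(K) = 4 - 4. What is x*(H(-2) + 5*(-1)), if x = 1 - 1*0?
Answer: -5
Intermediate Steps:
H(K) = 0
x = 1 (x = 1 + 0 = 1)
x*(H(-2) + 5*(-1)) = 1*(0 + 5*(-1)) = 1*(0 - 5) = 1*(-5) = -5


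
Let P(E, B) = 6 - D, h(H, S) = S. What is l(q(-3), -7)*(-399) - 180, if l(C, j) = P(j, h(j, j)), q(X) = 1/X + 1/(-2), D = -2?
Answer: -3372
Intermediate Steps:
q(X) = -1/2 + 1/X (q(X) = 1/X + 1*(-1/2) = 1/X - 1/2 = -1/2 + 1/X)
P(E, B) = 8 (P(E, B) = 6 - 1*(-2) = 6 + 2 = 8)
l(C, j) = 8
l(q(-3), -7)*(-399) - 180 = 8*(-399) - 180 = -3192 - 180 = -3372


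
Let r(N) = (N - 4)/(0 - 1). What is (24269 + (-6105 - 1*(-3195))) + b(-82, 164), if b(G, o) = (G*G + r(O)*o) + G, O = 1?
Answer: 28493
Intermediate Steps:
r(N) = 4 - N (r(N) = (-4 + N)/(-1) = (-4 + N)*(-1) = 4 - N)
b(G, o) = G + G² + 3*o (b(G, o) = (G*G + (4 - 1*1)*o) + G = (G² + (4 - 1)*o) + G = (G² + 3*o) + G = G + G² + 3*o)
(24269 + (-6105 - 1*(-3195))) + b(-82, 164) = (24269 + (-6105 - 1*(-3195))) + (-82 + (-82)² + 3*164) = (24269 + (-6105 + 3195)) + (-82 + 6724 + 492) = (24269 - 2910) + 7134 = 21359 + 7134 = 28493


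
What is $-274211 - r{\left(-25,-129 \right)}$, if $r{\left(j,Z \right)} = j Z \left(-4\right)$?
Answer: $-261311$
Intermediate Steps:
$r{\left(j,Z \right)} = - 4 Z j$ ($r{\left(j,Z \right)} = Z j \left(-4\right) = - 4 Z j$)
$-274211 - r{\left(-25,-129 \right)} = -274211 - \left(-4\right) \left(-129\right) \left(-25\right) = -274211 - -12900 = -274211 + 12900 = -261311$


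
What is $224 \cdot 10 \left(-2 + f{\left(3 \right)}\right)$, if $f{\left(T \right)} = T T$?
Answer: $15680$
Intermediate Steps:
$f{\left(T \right)} = T^{2}$
$224 \cdot 10 \left(-2 + f{\left(3 \right)}\right) = 224 \cdot 10 \left(-2 + 3^{2}\right) = 224 \cdot 10 \left(-2 + 9\right) = 224 \cdot 10 \cdot 7 = 224 \cdot 70 = 15680$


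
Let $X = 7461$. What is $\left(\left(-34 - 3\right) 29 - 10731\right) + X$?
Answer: $-4343$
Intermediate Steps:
$\left(\left(-34 - 3\right) 29 - 10731\right) + X = \left(\left(-34 - 3\right) 29 - 10731\right) + 7461 = \left(\left(-37\right) 29 - 10731\right) + 7461 = \left(-1073 - 10731\right) + 7461 = -11804 + 7461 = -4343$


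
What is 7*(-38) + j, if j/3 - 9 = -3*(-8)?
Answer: -167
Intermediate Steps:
j = 99 (j = 27 + 3*(-3*(-8)) = 27 + 3*24 = 27 + 72 = 99)
7*(-38) + j = 7*(-38) + 99 = -266 + 99 = -167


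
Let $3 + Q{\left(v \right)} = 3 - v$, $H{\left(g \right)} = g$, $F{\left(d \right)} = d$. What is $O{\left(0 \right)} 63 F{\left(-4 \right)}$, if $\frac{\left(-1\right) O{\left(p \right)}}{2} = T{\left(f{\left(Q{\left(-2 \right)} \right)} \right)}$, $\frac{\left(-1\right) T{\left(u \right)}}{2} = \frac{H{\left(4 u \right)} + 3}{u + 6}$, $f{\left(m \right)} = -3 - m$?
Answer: $17136$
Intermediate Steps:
$Q{\left(v \right)} = - v$ ($Q{\left(v \right)} = -3 - \left(-3 + v\right) = - v$)
$T{\left(u \right)} = - \frac{2 \left(3 + 4 u\right)}{6 + u}$ ($T{\left(u \right)} = - 2 \frac{4 u + 3}{u + 6} = - 2 \frac{3 + 4 u}{6 + u} = - \frac{2 \left(3 + 4 u\right)}{6 + u}$)
$O{\left(p \right)} = -68$ ($O{\left(p \right)} = - 2 \frac{2 \left(-3 - 4 \left(-3 - \left(-1\right) \left(-2\right)\right)\right)}{6 - \left(3 - -2\right)} = - 2 \frac{2 \left(-3 - 4 \left(-3 - 2\right)\right)}{6 - 5} = - 2 \frac{2 \left(-3 - -20\right)}{6 - 5} = - 2 \frac{2 \left(-3 + 20\right)}{1} = - 2 \cdot 2 \cdot 1 \cdot 17 = \left(-2\right) 34 = -68$)
$O{\left(0 \right)} 63 F{\left(-4 \right)} = \left(-68\right) 63 \left(-4\right) = \left(-4284\right) \left(-4\right) = 17136$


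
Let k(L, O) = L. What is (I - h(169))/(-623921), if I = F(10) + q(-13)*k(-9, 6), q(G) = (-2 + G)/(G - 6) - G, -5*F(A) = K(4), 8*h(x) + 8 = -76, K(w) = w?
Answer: 21737/118544990 ≈ 0.00018337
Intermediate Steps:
h(x) = -21/2 (h(x) = -1 + (⅛)*(-76) = -1 - 19/2 = -21/2)
F(A) = -⅘ (F(A) = -⅕*4 = -⅘)
q(G) = -G + (-2 + G)/(-6 + G) (q(G) = (-2 + G)/(-6 + G) - G = -G + (-2 + G)/(-6 + G))
I = -11866/95 (I = -⅘ + ((-2 - 1*(-13)² + 7*(-13))/(-6 - 13))*(-9) = -⅘ + ((-2 - 1*169 - 91)/(-19))*(-9) = -⅘ - (-2 - 169 - 91)/19*(-9) = -⅘ - 1/19*(-262)*(-9) = -⅘ + (262/19)*(-9) = -⅘ - 2358/19 = -11866/95 ≈ -124.91)
(I - h(169))/(-623921) = (-11866/95 - 1*(-21/2))/(-623921) = (-11866/95 + 21/2)*(-1/623921) = -21737/190*(-1/623921) = 21737/118544990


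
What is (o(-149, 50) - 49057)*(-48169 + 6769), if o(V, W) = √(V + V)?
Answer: 2030959800 - 41400*I*√298 ≈ 2.031e+9 - 7.1468e+5*I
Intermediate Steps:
o(V, W) = √2*√V (o(V, W) = √(2*V) = √2*√V)
(o(-149, 50) - 49057)*(-48169 + 6769) = (√2*√(-149) - 49057)*(-48169 + 6769) = (√2*(I*√149) - 49057)*(-41400) = (I*√298 - 49057)*(-41400) = (-49057 + I*√298)*(-41400) = 2030959800 - 41400*I*√298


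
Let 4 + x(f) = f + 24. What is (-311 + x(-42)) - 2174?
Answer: -2507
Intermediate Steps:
x(f) = 20 + f (x(f) = -4 + (f + 24) = -4 + (24 + f) = 20 + f)
(-311 + x(-42)) - 2174 = (-311 + (20 - 42)) - 2174 = (-311 - 22) - 2174 = -333 - 2174 = -2507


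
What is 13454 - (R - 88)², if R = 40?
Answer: 11150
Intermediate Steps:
13454 - (R - 88)² = 13454 - (40 - 88)² = 13454 - 1*(-48)² = 13454 - 1*2304 = 13454 - 2304 = 11150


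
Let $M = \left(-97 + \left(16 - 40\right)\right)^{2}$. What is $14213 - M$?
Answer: $-428$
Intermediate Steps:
$M = 14641$ ($M = \left(-97 + \left(16 - 40\right)\right)^{2} = \left(-97 - 24\right)^{2} = \left(-121\right)^{2} = 14641$)
$14213 - M = 14213 - 14641 = -428$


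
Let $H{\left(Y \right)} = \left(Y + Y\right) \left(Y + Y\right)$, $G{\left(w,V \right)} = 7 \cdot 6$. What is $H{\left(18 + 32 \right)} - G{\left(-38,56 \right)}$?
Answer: $9958$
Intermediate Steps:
$G{\left(w,V \right)} = 42$
$H{\left(Y \right)} = 4 Y^{2}$ ($H{\left(Y \right)} = 2 Y 2 Y = 4 Y^{2}$)
$H{\left(18 + 32 \right)} - G{\left(-38,56 \right)} = 4 \left(18 + 32\right)^{2} - 42 = 4 \cdot 50^{2} - 42 = 4 \cdot 2500 - 42 = 10000 - 42 = 9958$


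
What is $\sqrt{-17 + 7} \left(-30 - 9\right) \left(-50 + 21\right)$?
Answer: $1131 i \sqrt{10} \approx 3576.5 i$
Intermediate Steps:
$\sqrt{-17 + 7} \left(-30 - 9\right) \left(-50 + 21\right) = \sqrt{-10} \left(\left(-39\right) \left(-29\right)\right) = i \sqrt{10} \cdot 1131 = 1131 i \sqrt{10}$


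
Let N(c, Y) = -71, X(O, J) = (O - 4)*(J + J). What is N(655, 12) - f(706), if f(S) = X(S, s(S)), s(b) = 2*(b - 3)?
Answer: -1974095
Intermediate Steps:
s(b) = -6 + 2*b (s(b) = 2*(-3 + b) = -6 + 2*b)
X(O, J) = 2*J*(-4 + O) (X(O, J) = (-4 + O)*(2*J) = 2*J*(-4 + O))
f(S) = 2*(-6 + 2*S)*(-4 + S)
N(655, 12) - f(706) = -71 - 4*(-4 + 706)*(-3 + 706) = -71 - 4*702*703 = -71 - 1*1974024 = -71 - 1974024 = -1974095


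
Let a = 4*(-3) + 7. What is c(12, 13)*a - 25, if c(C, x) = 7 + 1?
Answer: -65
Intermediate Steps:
c(C, x) = 8
a = -5 (a = -12 + 7 = -5)
c(12, 13)*a - 25 = 8*(-5) - 25 = -40 - 25 = -65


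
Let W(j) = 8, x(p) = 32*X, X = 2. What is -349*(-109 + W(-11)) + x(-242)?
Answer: 35313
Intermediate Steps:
x(p) = 64 (x(p) = 32*2 = 64)
-349*(-109 + W(-11)) + x(-242) = -349*(-109 + 8) + 64 = -349*(-101) + 64 = 35249 + 64 = 35313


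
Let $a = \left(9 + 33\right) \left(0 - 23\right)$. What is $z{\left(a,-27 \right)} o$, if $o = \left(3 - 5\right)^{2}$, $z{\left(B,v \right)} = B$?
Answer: $-3864$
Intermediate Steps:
$a = -966$ ($a = 42 \left(-23\right) = -966$)
$o = 4$ ($o = \left(-2\right)^{2} = 4$)
$z{\left(a,-27 \right)} o = \left(-966\right) 4 = -3864$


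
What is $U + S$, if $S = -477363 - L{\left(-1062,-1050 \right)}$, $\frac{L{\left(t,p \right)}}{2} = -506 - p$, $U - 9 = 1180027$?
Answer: $701585$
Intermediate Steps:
$U = 1180036$ ($U = 9 + 1180027 = 1180036$)
$L{\left(t,p \right)} = -1012 - 2 p$ ($L{\left(t,p \right)} = 2 \left(-506 - p\right) = -1012 - 2 p$)
$S = -478451$ ($S = -477363 - \left(-1012 - -2100\right) = -477363 - \left(-1012 + 2100\right) = -477363 - 1088 = -478451$)
$U + S = 1180036 - 478451 = 701585$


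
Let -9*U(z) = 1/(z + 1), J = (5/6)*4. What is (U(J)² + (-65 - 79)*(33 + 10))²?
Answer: 88699307916961/2313441 ≈ 3.8341e+7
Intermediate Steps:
J = 10/3 (J = (5*(⅙))*4 = (⅚)*4 = 10/3 ≈ 3.3333)
U(z) = -1/(9*(1 + z)) (U(z) = -1/(9*(z + 1)) = -1/(9*(1 + z)))
(U(J)² + (-65 - 79)*(33 + 10))² = ((-1/(9 + 9*(10/3)))² + (-65 - 79)*(33 + 10))² = ((-1/(9 + 30))² - 144*43)² = ((-1/39)² - 6192)² = (1/1521 - 6192)² = (-9418031/1521)² = 88699307916961/2313441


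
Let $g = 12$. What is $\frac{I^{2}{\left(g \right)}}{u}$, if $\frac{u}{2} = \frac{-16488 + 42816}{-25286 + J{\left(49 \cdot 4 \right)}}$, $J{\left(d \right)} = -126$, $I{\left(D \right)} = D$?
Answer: $- \frac{76236}{1097} \approx -69.495$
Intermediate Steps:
$u = - \frac{13164}{6353}$ ($u = 2 \frac{-16488 + 42816}{-25286 - 126} = 2 \frac{26328}{-25412} = 2 \cdot 26328 \left(- \frac{1}{25412}\right) = 2 \left(- \frac{6582}{6353}\right) = - \frac{13164}{6353} \approx -2.0721$)
$\frac{I^{2}{\left(g \right)}}{u} = \frac{12^{2}}{- \frac{13164}{6353}} = 144 \left(- \frac{6353}{13164}\right) = - \frac{76236}{1097}$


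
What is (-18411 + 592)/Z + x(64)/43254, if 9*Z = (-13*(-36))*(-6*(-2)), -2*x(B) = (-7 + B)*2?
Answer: -42821033/1499472 ≈ -28.557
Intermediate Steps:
x(B) = 7 - B (x(B) = -(-7 + B)*2/2 = -(-14 + 2*B)/2 = 7 - B)
Z = 624 (Z = ((-13*(-36))*(-6*(-2)))/9 = (468*12)/9 = (⅑)*5616 = 624)
(-18411 + 592)/Z + x(64)/43254 = (-18411 + 592)/624 + (7 - 1*64)/43254 = -17819*1/624 + (7 - 64)*(1/43254) = -17819/624 - 57*1/43254 = -17819/624 - 19/14418 = -42821033/1499472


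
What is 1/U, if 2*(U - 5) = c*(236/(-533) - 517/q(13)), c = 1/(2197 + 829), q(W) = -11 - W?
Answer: 77417184/387355817 ≈ 0.19986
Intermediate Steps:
c = 1/3026 ≈ 0.00033047
U = 387355817/77417184 (U = 5 + ((236/(-533) - 517/(-11 - 1*13))/3026)/2 = 5 + ((236*(-1/533) - 517/(-11 - 13))/3026)/2 = 5 + ((-236/533 - 517/(-24))/3026)/2 = 5 + ((-236/533 - 517*(-1/24))/3026)/2 = 5 + ((-236/533 + 517/24)/3026)/2 = 5 + ((1/3026)*(269897/12792))/2 = 5 + (½)*(269897/38708592) = 5 + 269897/77417184 = 387355817/77417184 ≈ 5.0035)
1/U = 1/(387355817/77417184) = 77417184/387355817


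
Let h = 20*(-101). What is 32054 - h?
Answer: 34074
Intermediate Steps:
h = -2020
32054 - h = 32054 - 1*(-2020) = 32054 + 2020 = 34074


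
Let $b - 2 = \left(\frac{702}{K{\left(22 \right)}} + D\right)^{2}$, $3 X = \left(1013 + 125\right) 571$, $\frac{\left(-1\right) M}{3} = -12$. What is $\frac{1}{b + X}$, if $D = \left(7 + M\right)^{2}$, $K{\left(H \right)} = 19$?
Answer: $\frac{1083}{4086590911} \approx 2.6501 \cdot 10^{-7}$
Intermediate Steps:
$M = 36$ ($M = \left(-3\right) \left(-12\right) = 36$)
$D = 1849$ ($D = \left(7 + 36\right)^{2} = 43^{2} = 1849$)
$X = \frac{649798}{3}$ ($X = \frac{\left(1013 + 125\right) 571}{3} = \frac{1138 \cdot 571}{3} = \frac{1}{3} \cdot 649798 = \frac{649798}{3} \approx 2.166 \cdot 10^{5}$)
$b = \frac{1284004611}{361}$ ($b = 2 + \left(\frac{702}{19} + 1849\right)^{2} = 2 + \left(\frac{35833}{19}\right)^{2} = 2 + \frac{1284003889}{361} = \frac{1284004611}{361} \approx 3.5568 \cdot 10^{6}$)
$\frac{1}{b + X} = \frac{1}{\frac{1284004611}{361} + \frac{649798}{3}} = \frac{1}{\frac{4086590911}{1083}} = \frac{1083}{4086590911}$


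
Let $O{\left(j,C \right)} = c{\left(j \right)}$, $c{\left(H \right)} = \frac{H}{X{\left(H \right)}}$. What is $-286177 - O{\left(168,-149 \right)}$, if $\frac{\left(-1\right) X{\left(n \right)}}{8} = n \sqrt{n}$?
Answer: $-286177 + \frac{\sqrt{42}}{672} \approx -2.8618 \cdot 10^{5}$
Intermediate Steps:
$X{\left(n \right)} = - 8 n^{\frac{3}{2}}$ ($X{\left(n \right)} = - 8 n \sqrt{n} = - 8 n^{\frac{3}{2}}$)
$c{\left(H \right)} = - \frac{1}{8 \sqrt{H}}$ ($c{\left(H \right)} = \frac{H}{\left(-8\right) H^{\frac{3}{2}}} = H \left(- \frac{1}{8 H^{\frac{3}{2}}}\right) = - \frac{1}{8 \sqrt{H}}$)
$O{\left(j,C \right)} = - \frac{1}{8 \sqrt{j}}$
$-286177 - O{\left(168,-149 \right)} = -286177 - - \frac{1}{8 \cdot 2 \sqrt{42}} = -286177 - - \frac{\frac{1}{84} \sqrt{42}}{8} = -286177 - - \frac{\sqrt{42}}{672} = -286177 + \frac{\sqrt{42}}{672}$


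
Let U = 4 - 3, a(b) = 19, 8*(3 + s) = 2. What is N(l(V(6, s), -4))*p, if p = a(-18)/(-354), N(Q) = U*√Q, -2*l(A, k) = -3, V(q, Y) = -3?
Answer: -19*√6/708 ≈ -0.065735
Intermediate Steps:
s = -11/4 (s = -3 + (⅛)*2 = -3 + ¼ = -11/4 ≈ -2.7500)
l(A, k) = 3/2 (l(A, k) = -½*(-3) = 3/2)
U = 1
N(Q) = √Q (N(Q) = 1*√Q = √Q)
p = -19/354 (p = 19/(-354) = 19*(-1/354) = -19/354 ≈ -0.053672)
N(l(V(6, s), -4))*p = √(3/2)*(-19/354) = (√6/2)*(-19/354) = -19*√6/708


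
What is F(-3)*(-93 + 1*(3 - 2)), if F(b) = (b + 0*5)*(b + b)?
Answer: -1656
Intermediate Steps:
F(b) = 2*b² (F(b) = (b + 0)*(2*b) = b*(2*b) = 2*b²)
F(-3)*(-93 + 1*(3 - 2)) = (2*(-3)²)*(-93 + 1*(3 - 2)) = (2*9)*(-93 + 1*1) = 18*(-93 + 1) = 18*(-92) = -1656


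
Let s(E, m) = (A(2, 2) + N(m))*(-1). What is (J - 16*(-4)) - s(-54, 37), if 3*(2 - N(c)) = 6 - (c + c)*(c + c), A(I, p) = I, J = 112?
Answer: 6010/3 ≈ 2003.3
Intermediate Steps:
N(c) = 4*c²/3 (N(c) = 2 - (6 - (c + c)*(c + c))/3 = 2 - (6 - 2*c*2*c)/3 = 2 - (6 - 4*c²)/3 = 2 + (-2 + 4*c²/3) = 4*c²/3)
s(E, m) = -2 - 4*m²/3 (s(E, m) = (2 + 4*m²/3)*(-1) = -2 - 4*m²/3)
(J - 16*(-4)) - s(-54, 37) = (112 - 16*(-4)) - (-2 - 4/3*37²) = (112 + 64) - (-2 - 4/3*1369) = 176 - (-2 - 5476/3) = 176 - 1*(-5482/3) = 176 + 5482/3 = 6010/3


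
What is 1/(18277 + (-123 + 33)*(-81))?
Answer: 1/25567 ≈ 3.9113e-5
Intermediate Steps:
1/(18277 + (-123 + 33)*(-81)) = 1/(18277 - 90*(-81)) = 1/(18277 + 7290) = 1/25567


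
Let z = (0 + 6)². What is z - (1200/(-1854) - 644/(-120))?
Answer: 32219/1030 ≈ 31.281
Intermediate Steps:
z = 36 (z = 6² = 36)
z - (1200/(-1854) - 644/(-120)) = 36 - (1200/(-1854) - 644/(-120)) = 36 - (1200*(-1/1854) - 644*(-1/120)) = 36 - (-200/309 + 161/30) = 36 - 1*4861/1030 = 36 - 4861/1030 = 32219/1030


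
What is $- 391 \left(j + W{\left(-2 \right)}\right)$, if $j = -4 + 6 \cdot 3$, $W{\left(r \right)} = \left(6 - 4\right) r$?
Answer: $-3910$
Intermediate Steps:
$W{\left(r \right)} = 2 r$
$j = 14$ ($j = -4 + 18 = 14$)
$- 391 \left(j + W{\left(-2 \right)}\right) = - 391 \left(14 + 2 \left(-2\right)\right) = - 391 \left(14 - 4\right) = \left(-391\right) 10 = -3910$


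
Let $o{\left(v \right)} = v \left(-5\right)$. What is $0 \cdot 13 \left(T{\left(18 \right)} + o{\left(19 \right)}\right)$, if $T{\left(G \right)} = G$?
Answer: $0$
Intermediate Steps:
$o{\left(v \right)} = - 5 v$
$0 \cdot 13 \left(T{\left(18 \right)} + o{\left(19 \right)}\right) = 0 \cdot 13 \left(18 - 95\right) = 0 \left(18 - 95\right) = 0 \left(-77\right) = 0$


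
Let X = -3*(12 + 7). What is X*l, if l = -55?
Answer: 3135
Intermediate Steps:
X = -57 (X = -3*19 = -57)
X*l = -57*(-55) = 3135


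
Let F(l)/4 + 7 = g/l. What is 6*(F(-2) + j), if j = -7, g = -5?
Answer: -150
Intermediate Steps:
F(l) = -28 - 20/l (F(l) = -28 + 4*(-5/l) = -28 - 20/l)
6*(F(-2) + j) = 6*((-28 - 20/(-2)) - 7) = 6*((-28 - 20*(-½)) - 7) = 6*((-28 + 10) - 7) = 6*(-18 - 7) = 6*(-25) = -150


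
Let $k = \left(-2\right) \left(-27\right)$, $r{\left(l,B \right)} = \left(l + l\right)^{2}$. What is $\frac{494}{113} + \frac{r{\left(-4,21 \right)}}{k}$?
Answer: $\frac{16954}{3051} \approx 5.5569$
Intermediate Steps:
$r{\left(l,B \right)} = 4 l^{2}$ ($r{\left(l,B \right)} = \left(2 l\right)^{2} = 4 l^{2}$)
$k = 54$
$\frac{494}{113} + \frac{r{\left(-4,21 \right)}}{k} = \frac{494}{113} + \frac{4 \left(-4\right)^{2}}{54} = 494 \cdot \frac{1}{113} + 4 \cdot 16 \cdot \frac{1}{54} = \frac{494}{113} + 64 \cdot \frac{1}{54} = \frac{494}{113} + \frac{32}{27} = \frac{16954}{3051}$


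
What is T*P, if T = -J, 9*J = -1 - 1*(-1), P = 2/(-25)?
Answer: 0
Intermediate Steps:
P = -2/25 (P = 2*(-1/25) = -2/25 ≈ -0.080000)
J = 0 (J = (-1 - 1*(-1))/9 = (-1 + 1)/9 = (⅑)*0 = 0)
T = 0 (T = -1*0 = 0)
T*P = 0*(-2/25) = 0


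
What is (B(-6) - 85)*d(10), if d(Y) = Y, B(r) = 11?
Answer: -740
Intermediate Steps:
(B(-6) - 85)*d(10) = (11 - 85)*10 = -74*10 = -740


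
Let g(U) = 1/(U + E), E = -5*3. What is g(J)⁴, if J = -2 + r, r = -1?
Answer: 1/104976 ≈ 9.5260e-6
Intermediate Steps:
E = -15
J = -3 (J = -2 - 1 = -3)
g(U) = 1/(-15 + U) (g(U) = 1/(U - 15) = 1/(-15 + U))
g(J)⁴ = (1/(-15 - 3))⁴ = (1/(-18))⁴ = (-1/18)⁴ = 1/104976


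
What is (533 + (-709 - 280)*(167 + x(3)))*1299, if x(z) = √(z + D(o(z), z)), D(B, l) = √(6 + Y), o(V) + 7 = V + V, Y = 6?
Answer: -213854370 - 1284711*√(3 + 2*√3) ≈ -2.1712e+8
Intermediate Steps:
o(V) = -7 + 2*V (o(V) = -7 + (V + V) = -7 + 2*V)
D(B, l) = 2*√3 (D(B, l) = √(6 + 6) = √12 = 2*√3)
x(z) = √(z + 2*√3)
(533 + (-709 - 280)*(167 + x(3)))*1299 = (533 + (-709 - 280)*(167 + √(3 + 2*√3)))*1299 = (533 - 989*(167 + √(3 + 2*√3)))*1299 = (533 + (-165163 - 989*√(3 + 2*√3)))*1299 = (-164630 - 989*√(3 + 2*√3))*1299 = -213854370 - 1284711*√(3 + 2*√3)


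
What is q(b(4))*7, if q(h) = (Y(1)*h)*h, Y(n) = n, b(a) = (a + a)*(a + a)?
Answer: 28672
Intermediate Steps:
b(a) = 4*a**2 (b(a) = (2*a)*(2*a) = 4*a**2)
q(h) = h**2 (q(h) = (1*h)*h = h*h = h**2)
q(b(4))*7 = (4*4**2)**2*7 = (4*16)**2*7 = 64**2*7 = 4096*7 = 28672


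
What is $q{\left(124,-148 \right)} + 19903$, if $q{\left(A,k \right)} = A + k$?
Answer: $19879$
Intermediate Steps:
$q{\left(124,-148 \right)} + 19903 = \left(124 - 148\right) + 19903 = -24 + 19903 = 19879$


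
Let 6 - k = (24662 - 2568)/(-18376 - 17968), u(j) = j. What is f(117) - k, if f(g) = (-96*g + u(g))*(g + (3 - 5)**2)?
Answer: -24439915459/18172 ≈ -1.3449e+6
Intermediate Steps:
k = 120079/18172 (k = 6 - (24662 - 2568)/(-18376 - 17968) = 6 - 22094/(-36344) = 6 - 22094*(-1)/36344 = 6 - 1*(-11047/18172) = 6 + 11047/18172 = 120079/18172 ≈ 6.6079)
f(g) = -95*g*(4 + g) (f(g) = (-96*g + g)*(g + (3 - 5)**2) = (-95*g)*(g + (-2)**2) = (-95*g)*(g + 4) = (-95*g)*(4 + g) = -95*g*(4 + g))
f(117) - k = 95*117*(-4 - 1*117) - 1*120079/18172 = 95*117*(-4 - 117) - 120079/18172 = 95*117*(-121) - 120079/18172 = -1344915 - 120079/18172 = -24439915459/18172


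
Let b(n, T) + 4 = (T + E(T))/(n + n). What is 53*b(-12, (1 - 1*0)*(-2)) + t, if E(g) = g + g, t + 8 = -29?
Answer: -943/4 ≈ -235.75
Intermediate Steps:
t = -37 (t = -8 - 29 = -37)
E(g) = 2*g
b(n, T) = -4 + 3*T/(2*n) (b(n, T) = -4 + (T + 2*T)/(n + n) = -4 + (3*T)/((2*n)) = -4 + (3*T)*(1/(2*n)) = -4 + 3*T/(2*n))
53*b(-12, (1 - 1*0)*(-2)) + t = 53*(-4 + (3/2)*((1 - 1*0)*(-2))/(-12)) - 37 = 53*(-4 + (3/2)*((1 + 0)*(-2))*(-1/12)) - 37 = 53*(-4 + (3/2)*(1*(-2))*(-1/12)) - 37 = 53*(-4 + (3/2)*(-2)*(-1/12)) - 37 = 53*(-4 + ¼) - 37 = 53*(-15/4) - 37 = -795/4 - 37 = -943/4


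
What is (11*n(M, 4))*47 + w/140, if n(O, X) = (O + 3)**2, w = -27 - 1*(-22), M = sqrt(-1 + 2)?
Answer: 231615/28 ≈ 8272.0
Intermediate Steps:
M = 1 (M = sqrt(1) = 1)
w = -5 (w = -27 + 22 = -5)
n(O, X) = (3 + O)**2
(11*n(M, 4))*47 + w/140 = (11*(3 + 1)**2)*47 - 5/140 = (11*4**2)*47 - 5*1/140 = (11*16)*47 - 1/28 = 176*47 - 1/28 = 8272 - 1/28 = 231615/28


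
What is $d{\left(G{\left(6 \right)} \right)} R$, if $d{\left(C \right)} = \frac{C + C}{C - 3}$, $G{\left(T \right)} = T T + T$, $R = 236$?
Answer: $\frac{6608}{13} \approx 508.31$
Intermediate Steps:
$G{\left(T \right)} = T + T^{2}$ ($G{\left(T \right)} = T^{2} + T = T + T^{2}$)
$d{\left(C \right)} = \frac{2 C}{-3 + C}$
$d{\left(G{\left(6 \right)} \right)} R = \frac{2 \cdot 6 \left(1 + 6\right)}{-3 + 6 \left(1 + 6\right)} 236 = \frac{2 \cdot 6 \cdot 7}{-3 + 6 \cdot 7} \cdot 236 = 2 \cdot 42 \frac{1}{-3 + 42} \cdot 236 = 2 \cdot 42 \cdot \frac{1}{39} \cdot 236 = \frac{28}{13} \cdot 236 = \frac{6608}{13}$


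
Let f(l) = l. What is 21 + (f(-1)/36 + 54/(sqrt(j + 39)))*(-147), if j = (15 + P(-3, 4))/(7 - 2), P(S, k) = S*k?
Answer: 301/12 - 1323*sqrt(110)/11 ≈ -1236.3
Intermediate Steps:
j = 3/5 (j = (15 - 3*4)/(7 - 2) = (15 - 12)/5 = 3*(1/5) = 3/5 ≈ 0.60000)
21 + (f(-1)/36 + 54/(sqrt(j + 39)))*(-147) = 21 + (-1/36 + 54/(sqrt(3/5 + 39)))*(-147) = 21 + (-1*1/36 + 54/(sqrt(198/5)))*(-147) = 21 + (-1/36 + 54/((3*sqrt(110)/5)))*(-147) = 21 + (-1/36 + 54*(sqrt(110)/66))*(-147) = 21 + (-1/36 + 9*sqrt(110)/11)*(-147) = 21 + (49/12 - 1323*sqrt(110)/11) = 301/12 - 1323*sqrt(110)/11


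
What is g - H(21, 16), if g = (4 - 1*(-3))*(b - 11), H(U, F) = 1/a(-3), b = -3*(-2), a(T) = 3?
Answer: -106/3 ≈ -35.333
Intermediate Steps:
b = 6
H(U, F) = ⅓ (H(U, F) = 1/3 = ⅓)
g = -35 (g = (4 - 1*(-3))*(6 - 11) = (4 + 3)*(-5) = 7*(-5) = -35)
g - H(21, 16) = -35 - 1*⅓ = -35 - ⅓ = -106/3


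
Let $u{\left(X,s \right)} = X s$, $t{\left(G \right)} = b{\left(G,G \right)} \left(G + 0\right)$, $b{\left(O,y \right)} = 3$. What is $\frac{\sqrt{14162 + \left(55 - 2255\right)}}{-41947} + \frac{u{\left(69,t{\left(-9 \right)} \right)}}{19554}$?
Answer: $- \frac{621}{6518} - \frac{\sqrt{11962}}{41947} \approx -0.097882$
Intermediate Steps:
$t{\left(G \right)} = 3 G$ ($t{\left(G \right)} = 3 \left(G + 0\right) = 3 G$)
$\frac{\sqrt{14162 + \left(55 - 2255\right)}}{-41947} + \frac{u{\left(69,t{\left(-9 \right)} \right)}}{19554} = \frac{\sqrt{14162 + \left(55 - 2255\right)}}{-41947} + \frac{69 \cdot 3 \left(-9\right)}{19554} = \sqrt{14162 + \left(55 - 2255\right)} \left(- \frac{1}{41947}\right) + 69 \left(-27\right) \frac{1}{19554} = \sqrt{14162 - 2200} \left(- \frac{1}{41947}\right) - \frac{621}{6518} = \sqrt{11962} \left(- \frac{1}{41947}\right) - \frac{621}{6518} = - \frac{\sqrt{11962}}{41947} - \frac{621}{6518} = - \frac{621}{6518} - \frac{\sqrt{11962}}{41947}$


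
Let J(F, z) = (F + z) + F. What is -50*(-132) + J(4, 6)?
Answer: 6614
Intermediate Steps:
J(F, z) = z + 2*F
-50*(-132) + J(4, 6) = -50*(-132) + (6 + 2*4) = 6600 + (6 + 8) = 6600 + 14 = 6614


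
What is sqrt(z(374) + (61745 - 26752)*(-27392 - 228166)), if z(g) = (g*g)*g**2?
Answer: sqrt(10622554282) ≈ 1.0307e+5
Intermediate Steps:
z(g) = g**4 (z(g) = g**2*g**2 = g**4)
sqrt(z(374) + (61745 - 26752)*(-27392 - 228166)) = sqrt(374**4 + (61745 - 26752)*(-27392 - 228166)) = sqrt(19565295376 + 34993*(-255558)) = sqrt(19565295376 - 8942741094) = sqrt(10622554282)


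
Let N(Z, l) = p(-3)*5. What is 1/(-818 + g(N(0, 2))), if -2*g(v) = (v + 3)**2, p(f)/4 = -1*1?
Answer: -2/1925 ≈ -0.0010390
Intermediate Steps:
p(f) = -4 (p(f) = 4*(-1*1) = 4*(-1) = -4)
N(Z, l) = -20 (N(Z, l) = -4*5 = -20)
g(v) = -(3 + v)**2/2 (g(v) = -(v + 3)**2/2 = -(3 + v)**2/2)
1/(-818 + g(N(0, 2))) = 1/(-818 - (3 - 20)**2/2) = 1/(-818 - 1/2*(-17)**2) = 1/(-818 - 1/2*289) = 1/(-818 - 289/2) = 1/(-1925/2) = -2/1925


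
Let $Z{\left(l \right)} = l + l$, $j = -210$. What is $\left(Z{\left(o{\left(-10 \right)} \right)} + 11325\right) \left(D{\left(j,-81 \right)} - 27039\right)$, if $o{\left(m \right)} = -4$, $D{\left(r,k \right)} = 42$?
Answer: $-305525049$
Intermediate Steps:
$Z{\left(l \right)} = 2 l$
$\left(Z{\left(o{\left(-10 \right)} \right)} + 11325\right) \left(D{\left(j,-81 \right)} - 27039\right) = \left(2 \left(-4\right) + 11325\right) \left(42 - 27039\right) = \left(-8 + 11325\right) \left(-26997\right) = 11317 \left(-26997\right) = -305525049$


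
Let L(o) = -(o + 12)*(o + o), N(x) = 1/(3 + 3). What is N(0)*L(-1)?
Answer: 11/3 ≈ 3.6667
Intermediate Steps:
N(x) = 1/6
L(o) = -2*o*(12 + o) (L(o) = -(12 + o)*2*o = -2*o*(12 + o))
N(0)*L(-1) = (-2*(-1)*(12 - 1))/6 = (-2*(-1)*11)/6 = (1/6)*22 = 11/3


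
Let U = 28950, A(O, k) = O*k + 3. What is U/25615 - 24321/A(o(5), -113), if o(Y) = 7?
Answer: 129159003/4036924 ≈ 31.994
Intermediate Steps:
A(O, k) = 3 + O*k
U/25615 - 24321/A(o(5), -113) = 28950/25615 - 24321/(3 + 7*(-113)) = 28950*(1/25615) - 24321/(3 - 791) = 5790/5123 - 24321/(-788) = 5790/5123 - 24321*(-1/788) = 5790/5123 + 24321/788 = 129159003/4036924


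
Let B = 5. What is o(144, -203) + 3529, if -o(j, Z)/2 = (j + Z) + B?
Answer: 3637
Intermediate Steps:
o(j, Z) = -10 - 2*Z - 2*j (o(j, Z) = -2*((j + Z) + 5) = -2*((Z + j) + 5) = -2*(5 + Z + j) = -10 - 2*Z - 2*j)
o(144, -203) + 3529 = (-10 - 2*(-203) - 2*144) + 3529 = (-10 + 406 - 288) + 3529 = 108 + 3529 = 3637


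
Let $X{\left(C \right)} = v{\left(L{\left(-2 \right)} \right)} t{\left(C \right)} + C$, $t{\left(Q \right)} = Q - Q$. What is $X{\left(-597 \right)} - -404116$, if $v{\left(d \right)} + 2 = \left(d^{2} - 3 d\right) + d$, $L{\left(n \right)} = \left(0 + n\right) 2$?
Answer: $403519$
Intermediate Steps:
$L{\left(n \right)} = 2 n$ ($L{\left(n \right)} = n 2 = 2 n$)
$t{\left(Q \right)} = 0$
$v{\left(d \right)} = -2 + d^{2} - 2 d$ ($v{\left(d \right)} = -2 + \left(\left(d^{2} - 3 d\right) + d\right) = -2 + \left(d^{2} - 2 d\right) = -2 + d^{2} - 2 d$)
$X{\left(C \right)} = C$ ($X{\left(C \right)} = \left(-2 + \left(2 \left(-2\right)\right)^{2} - 2 \cdot 2 \left(-2\right)\right) 0 + C = \left(-2 + \left(-4\right)^{2} - -8\right) 0 + C = \left(-2 + 16 + 8\right) 0 + C = 22 \cdot 0 + C = 0 + C = C$)
$X{\left(-597 \right)} - -404116 = -597 - -404116 = -597 + 404116 = 403519$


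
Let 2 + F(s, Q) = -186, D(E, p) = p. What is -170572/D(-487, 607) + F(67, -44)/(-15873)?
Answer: -2707375240/9634911 ≈ -281.00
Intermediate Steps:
F(s, Q) = -188 (F(s, Q) = -2 - 186 = -188)
-170572/D(-487, 607) + F(67, -44)/(-15873) = -170572/607 - 188/(-15873) = -170572*1/607 - 188*(-1/15873) = -170572/607 + 188/15873 = -2707375240/9634911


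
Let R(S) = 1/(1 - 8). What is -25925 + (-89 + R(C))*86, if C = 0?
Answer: -235139/7 ≈ -33591.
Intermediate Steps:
R(S) = -⅐ (R(S) = 1/(-7) = -⅐)
-25925 + (-89 + R(C))*86 = -25925 + (-89 - ⅐)*86 = -25925 - 624/7*86 = -25925 - 53664/7 = -235139/7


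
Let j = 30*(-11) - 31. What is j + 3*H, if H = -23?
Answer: -430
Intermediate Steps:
j = -361 (j = -330 - 31 = -361)
j + 3*H = -361 + 3*(-23) = -361 - 69 = -430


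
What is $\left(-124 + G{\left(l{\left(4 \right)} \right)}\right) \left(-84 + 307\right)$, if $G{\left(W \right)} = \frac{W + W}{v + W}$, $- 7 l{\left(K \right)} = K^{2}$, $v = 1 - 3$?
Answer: $- \frac{411212}{15} \approx -27414.0$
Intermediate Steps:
$v = -2$
$l{\left(K \right)} = - \frac{K^{2}}{7}$
$G{\left(W \right)} = \frac{2 W}{-2 + W}$ ($G{\left(W \right)} = \frac{W + W}{-2 + W} = \frac{2 W}{-2 + W}$)
$\left(-124 + G{\left(l{\left(4 \right)} \right)}\right) \left(-84 + 307\right) = \left(-124 + \frac{2 \left(- \frac{4^{2}}{7}\right)}{-2 - \frac{4^{2}}{7}}\right) \left(-84 + 307\right) = \left(-124 + \frac{2 \left(\left(- \frac{1}{7}\right) 16\right)}{-2 - \frac{16}{7}}\right) 223 = \left(-124 + 2 \left(- \frac{16}{7}\right) \frac{1}{-2 - \frac{16}{7}}\right) 223 = \left(-124 + 2 \left(- \frac{16}{7}\right) \frac{1}{- \frac{30}{7}}\right) 223 = \left(-124 + 2 \left(- \frac{16}{7}\right) \left(- \frac{7}{30}\right)\right) 223 = \left(-124 + \frac{16}{15}\right) 223 = \left(- \frac{1844}{15}\right) 223 = - \frac{411212}{15}$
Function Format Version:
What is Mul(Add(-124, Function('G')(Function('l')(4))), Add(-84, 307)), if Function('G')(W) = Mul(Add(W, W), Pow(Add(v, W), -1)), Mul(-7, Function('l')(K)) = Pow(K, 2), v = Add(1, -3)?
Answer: Rational(-411212, 15) ≈ -27414.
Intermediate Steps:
v = -2
Function('l')(K) = Mul(Rational(-1, 7), Pow(K, 2))
Function('G')(W) = Mul(2, W, Pow(Add(-2, W), -1)) (Function('G')(W) = Mul(Add(W, W), Pow(Add(-2, W), -1)) = Mul(Mul(2, W), Pow(Add(-2, W), -1)) = Mul(2, W, Pow(Add(-2, W), -1)))
Mul(Add(-124, Function('G')(Function('l')(4))), Add(-84, 307)) = Mul(Add(-124, Mul(2, Mul(Rational(-1, 7), Pow(4, 2)), Pow(Add(-2, Mul(Rational(-1, 7), Pow(4, 2))), -1))), Add(-84, 307)) = Mul(Add(-124, Mul(2, Mul(Rational(-1, 7), 16), Pow(Add(-2, Mul(Rational(-1, 7), 16)), -1))), 223) = Mul(Add(-124, Mul(2, Rational(-16, 7), Pow(Add(-2, Rational(-16, 7)), -1))), 223) = Mul(Add(-124, Mul(2, Rational(-16, 7), Pow(Rational(-30, 7), -1))), 223) = Mul(Add(-124, Mul(2, Rational(-16, 7), Rational(-7, 30))), 223) = Mul(Add(-124, Rational(16, 15)), 223) = Mul(Rational(-1844, 15), 223) = Rational(-411212, 15)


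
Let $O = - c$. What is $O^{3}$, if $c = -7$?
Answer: $343$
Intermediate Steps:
$O = 7$ ($O = \left(-1\right) \left(-7\right) = 7$)
$O^{3} = 7^{3} = 343$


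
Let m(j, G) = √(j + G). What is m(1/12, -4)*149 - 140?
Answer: -140 + 149*I*√141/6 ≈ -140.0 + 294.88*I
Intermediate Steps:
m(j, G) = √(G + j)
m(1/12, -4)*149 - 140 = √(-4 + 1/12)*149 - 140 = √(-47/12)*149 - 140 = (I*√141/6)*149 - 140 = 149*I*√141/6 - 140 = -140 + 149*I*√141/6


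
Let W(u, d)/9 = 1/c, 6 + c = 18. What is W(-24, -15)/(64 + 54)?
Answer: 3/472 ≈ 0.0063559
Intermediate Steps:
c = 12 (c = -6 + 18 = 12)
W(u, d) = ¾ (W(u, d) = 9/12 = 9*(1/12) = ¾)
W(-24, -15)/(64 + 54) = (¾)/(64 + 54) = (¾)/118 = (1/118)*(¾) = 3/472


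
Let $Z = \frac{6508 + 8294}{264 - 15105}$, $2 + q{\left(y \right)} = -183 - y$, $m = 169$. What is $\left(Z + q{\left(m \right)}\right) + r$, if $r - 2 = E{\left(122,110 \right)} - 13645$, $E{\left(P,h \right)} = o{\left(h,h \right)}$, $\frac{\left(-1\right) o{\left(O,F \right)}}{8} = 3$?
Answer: $- \frac{69366821}{4947} \approx -14022.0$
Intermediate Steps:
$q{\left(y \right)} = -185 - y$ ($q{\left(y \right)} = -2 - \left(183 + y\right) = -185 - y$)
$o{\left(O,F \right)} = -24$ ($o{\left(O,F \right)} = \left(-8\right) 3 = -24$)
$E{\left(P,h \right)} = -24$
$Z = - \frac{4934}{4947}$ ($Z = \frac{14802}{-14841} = 14802 \left(- \frac{1}{14841}\right) = - \frac{4934}{4947} \approx -0.99737$)
$r = -13667$ ($r = 2 - 13669 = -13667$)
$\left(Z + q{\left(m \right)}\right) + r = \left(- \frac{4934}{4947} - 354\right) - 13667 = - \frac{1756172}{4947} - 13667 = - \frac{69366821}{4947}$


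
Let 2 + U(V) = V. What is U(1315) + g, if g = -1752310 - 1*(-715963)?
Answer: -1035034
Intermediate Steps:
g = -1036347 (g = -1752310 + 715963 = -1036347)
U(V) = -2 + V
U(1315) + g = (-2 + 1315) - 1036347 = 1313 - 1036347 = -1035034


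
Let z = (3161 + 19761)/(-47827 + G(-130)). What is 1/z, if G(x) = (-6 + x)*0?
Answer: -47827/22922 ≈ -2.0865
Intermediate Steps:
G(x) = 0
z = -22922/47827 (z = (3161 + 19761)/(-47827 + 0) = 22922/(-47827) = 22922*(-1/47827) = -22922/47827 ≈ -0.47927)
1/z = 1/(-22922/47827) = -47827/22922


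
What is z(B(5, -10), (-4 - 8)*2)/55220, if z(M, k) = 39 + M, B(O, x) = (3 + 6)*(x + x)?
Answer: -141/55220 ≈ -0.0025534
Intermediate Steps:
B(O, x) = 18*x (B(O, x) = 9*(2*x) = 18*x)
z(B(5, -10), (-4 - 8)*2)/55220 = (39 + 18*(-10))/55220 = (39 - 180)*(1/55220) = -141*1/55220 = -141/55220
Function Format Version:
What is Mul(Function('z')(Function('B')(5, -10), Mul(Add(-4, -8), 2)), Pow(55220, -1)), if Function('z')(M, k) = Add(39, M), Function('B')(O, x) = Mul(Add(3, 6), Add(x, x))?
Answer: Rational(-141, 55220) ≈ -0.0025534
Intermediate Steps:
Function('B')(O, x) = Mul(18, x) (Function('B')(O, x) = Mul(9, Mul(2, x)) = Mul(18, x))
Mul(Function('z')(Function('B')(5, -10), Mul(Add(-4, -8), 2)), Pow(55220, -1)) = Mul(Add(39, Mul(18, -10)), Pow(55220, -1)) = Mul(Add(39, -180), Rational(1, 55220)) = Mul(-141, Rational(1, 55220)) = Rational(-141, 55220)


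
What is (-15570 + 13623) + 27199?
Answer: 25252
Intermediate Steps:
(-15570 + 13623) + 27199 = -1947 + 27199 = 25252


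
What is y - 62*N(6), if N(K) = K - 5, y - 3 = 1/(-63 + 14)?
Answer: -2892/49 ≈ -59.020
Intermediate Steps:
y = 146/49 (y = 3 + 1/(-63 + 14) = 3 + 1/(-49) = 3 - 1/49 = 146/49 ≈ 2.9796)
N(K) = -5 + K
y - 62*N(6) = 146/49 - 62*(-5 + 6) = 146/49 - 62*1 = 146/49 - 62 = -2892/49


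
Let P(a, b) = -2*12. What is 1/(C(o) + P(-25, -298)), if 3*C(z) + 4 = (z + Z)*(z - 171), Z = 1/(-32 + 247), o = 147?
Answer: -645/774884 ≈ -0.00083238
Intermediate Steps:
Z = 1/215 ≈ 0.0046512
P(a, b) = -24
C(z) = -4/3 + (-171 + z)*(1/215 + z)/3 (C(z) = -4/3 + ((z + 1/215)*(z - 171))/3 = -4/3 + ((1/215 + z)*(-171 + z))/3 = -4/3 + ((-171 + z)*(1/215 + z))/3 = -4/3 + (-171 + z)*(1/215 + z)/3)
1/(C(o) + P(-25, -298)) = 1/((-1031/645 - 36764/645*147 + (⅓)*147²) - 24) = 1/((-1031/645 - 1801436/215 + (⅓)*21609) - 24) = 1/((-1031/645 - 1801436/215 + 7203) - 24) = 1/(-759404/645 - 24) = 1/(-774884/645) = -645/774884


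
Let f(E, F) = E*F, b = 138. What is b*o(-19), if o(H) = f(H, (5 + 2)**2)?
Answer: -128478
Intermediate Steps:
o(H) = 49*H (o(H) = H*(5 + 2)**2 = H*7**2 = H*49 = 49*H)
b*o(-19) = 138*(49*(-19)) = 138*(-931) = -128478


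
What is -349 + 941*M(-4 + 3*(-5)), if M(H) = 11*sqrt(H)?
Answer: -349 + 10351*I*sqrt(19) ≈ -349.0 + 45119.0*I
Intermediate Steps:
-349 + 941*M(-4 + 3*(-5)) = -349 + 941*(11*sqrt(-4 + 3*(-5))) = -349 + 941*(11*sqrt(-4 - 15)) = -349 + 941*(11*sqrt(-19)) = -349 + 941*(11*(I*sqrt(19))) = -349 + 941*(11*I*sqrt(19)) = -349 + 10351*I*sqrt(19)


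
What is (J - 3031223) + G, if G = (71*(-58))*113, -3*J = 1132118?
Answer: -11621789/3 ≈ -3.8739e+6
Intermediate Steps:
J = -1132118/3 (J = -⅓*1132118 = -1132118/3 ≈ -3.7737e+5)
G = -465334 (G = -4118*113 = -465334)
(J - 3031223) + G = (-1132118/3 - 3031223) - 465334 = -10225787/3 - 465334 = -11621789/3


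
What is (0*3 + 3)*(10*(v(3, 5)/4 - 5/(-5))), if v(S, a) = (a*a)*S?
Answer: 1185/2 ≈ 592.50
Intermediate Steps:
v(S, a) = S*a² (v(S, a) = a²*S = S*a²)
(0*3 + 3)*(10*(v(3, 5)/4 - 5/(-5))) = (0*3 + 3)*(10*((3*5²)/4 - 5/(-5))) = (0 + 3)*(10*((3*25)*(¼) - 5*(-⅕))) = 3*(10*(75*(¼) + 1)) = 3*(10*(75/4 + 1)) = 3*(10*(79/4)) = 3*(395/2) = 1185/2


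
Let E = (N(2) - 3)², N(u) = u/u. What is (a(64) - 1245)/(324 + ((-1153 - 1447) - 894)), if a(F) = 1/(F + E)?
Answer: 84659/215560 ≈ 0.39274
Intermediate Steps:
N(u) = 1
E = 4 (E = (1 - 3)² = (-2)² = 4)
a(F) = 1/(4 + F) (a(F) = 1/(F + 4) = 1/(4 + F))
(a(64) - 1245)/(324 + ((-1153 - 1447) - 894)) = (1/(4 + 64) - 1245)/(324 + ((-1153 - 1447) - 894)) = (1/68 - 1245)/(324 + (-2600 - 894)) = (1/68 - 1245)/(324 - 3494) = -84659/68/(-3170) = -84659/68*(-1/3170) = 84659/215560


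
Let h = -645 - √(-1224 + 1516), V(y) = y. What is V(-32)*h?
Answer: 20640 + 64*√73 ≈ 21187.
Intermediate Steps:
h = -645 - 2*√73 (h = -645 - √292 = -645 - 2*√73 ≈ -662.09)
V(-32)*h = -32*(-645 - 2*√73) = 20640 + 64*√73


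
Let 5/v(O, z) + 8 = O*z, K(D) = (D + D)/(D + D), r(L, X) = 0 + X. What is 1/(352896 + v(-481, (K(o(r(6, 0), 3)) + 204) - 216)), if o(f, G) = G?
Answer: 5283/1864349573 ≈ 2.8337e-6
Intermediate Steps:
r(L, X) = X
K(D) = 1 (K(D) = (2*D)/((2*D)) = (2*D)*(1/(2*D)) = 1)
v(O, z) = 5/(-8 + O*z)
1/(352896 + v(-481, (K(o(r(6, 0), 3)) + 204) - 216)) = 1/(352896 + 5/(-8 - 481*((1 + 204) - 216))) = 1/(352896 + 5/(-8 - 481*(205 - 216))) = 1/(352896 + 5/(-8 - 481*(-11))) = 1/(352896 + 5/(-8 + 5291)) = 1/(352896 + 5/5283) = 1/(1864349573/5283) = 5283/1864349573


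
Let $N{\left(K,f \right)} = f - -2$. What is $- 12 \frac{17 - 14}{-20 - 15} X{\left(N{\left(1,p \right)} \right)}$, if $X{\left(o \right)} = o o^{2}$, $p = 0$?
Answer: $\frac{288}{35} \approx 8.2286$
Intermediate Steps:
$N{\left(K,f \right)} = 2 + f$ ($N{\left(K,f \right)} = f + 2 = 2 + f$)
$X{\left(o \right)} = o^{3}$
$- 12 \frac{17 - 14}{-20 - 15} X{\left(N{\left(1,p \right)} \right)} = - 12 \frac{17 - 14}{-20 - 15} \left(2 + 0\right)^{3} = - 12 \frac{3}{-35} \cdot 2^{3} = - 12 \cdot 3 \left(- \frac{1}{35}\right) 8 = \left(-12\right) \left(- \frac{3}{35}\right) 8 = \frac{36}{35} \cdot 8 = \frac{288}{35}$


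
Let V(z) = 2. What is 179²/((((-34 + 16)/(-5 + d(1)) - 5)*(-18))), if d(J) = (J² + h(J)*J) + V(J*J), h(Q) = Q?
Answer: -32041/234 ≈ -136.93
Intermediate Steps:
d(J) = 2 + 2*J² (d(J) = (J² + J*J) + 2 = (J² + J²) + 2 = 2*J² + 2 = 2 + 2*J²)
179²/((((-34 + 16)/(-5 + d(1)) - 5)*(-18))) = 179²/((((-34 + 16)/(-5 + (2 + 2*1²)) - 5)*(-18))) = 32041/(((-18/(-5 + (2 + 2*1)) - 5)*(-18))) = 32041/(((-18/(-5 + (2 + 2)) - 5)*(-18))) = 32041/(((-18/(-5 + 4) - 5)*(-18))) = 32041/(((-18/(-1) - 5)*(-18))) = 32041/(((-18*(-1) - 5)*(-18))) = 32041/(((18 - 5)*(-18))) = 32041/((13*(-18))) = 32041/(-234) = 32041*(-1/234) = -32041/234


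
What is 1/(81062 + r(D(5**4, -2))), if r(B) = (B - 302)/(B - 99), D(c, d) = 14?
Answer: 85/6890558 ≈ 1.2336e-5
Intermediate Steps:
r(B) = (-302 + B)/(-99 + B)
1/(81062 + r(D(5**4, -2))) = 1/(81062 + (-302 + 14)/(-99 + 14)) = 1/(81062 - 288/(-85)) = 1/(81062 - 1/85*(-288)) = 1/(81062 + 288/85) = 1/(6890558/85) = 85/6890558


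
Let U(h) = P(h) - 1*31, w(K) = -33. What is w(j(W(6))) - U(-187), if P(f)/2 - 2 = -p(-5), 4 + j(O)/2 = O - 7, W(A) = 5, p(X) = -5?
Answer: -16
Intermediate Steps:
j(O) = -22 + 2*O (j(O) = -8 + 2*(O - 7) = -8 + 2*(-7 + O) = -8 + (-14 + 2*O) = -22 + 2*O)
P(f) = 14 (P(f) = 4 + 2*(-1*(-5)) = 4 + 2*5 = 4 + 10 = 14)
U(h) = -17 (U(h) = 14 - 1*31 = 14 - 31 = -17)
w(j(W(6))) - U(-187) = -33 - 1*(-17) = -33 + 17 = -16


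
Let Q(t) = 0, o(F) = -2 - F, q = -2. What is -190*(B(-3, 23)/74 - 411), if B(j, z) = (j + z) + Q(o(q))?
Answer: 2887430/37 ≈ 78039.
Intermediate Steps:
B(j, z) = j + z (B(j, z) = (j + z) + 0 = j + z)
-190*(B(-3, 23)/74 - 411) = -190*((-3 + 23)/74 - 411) = -190*(20*(1/74) - 411) = -190*(10/37 - 411) = -190*(-15197/37) = 2887430/37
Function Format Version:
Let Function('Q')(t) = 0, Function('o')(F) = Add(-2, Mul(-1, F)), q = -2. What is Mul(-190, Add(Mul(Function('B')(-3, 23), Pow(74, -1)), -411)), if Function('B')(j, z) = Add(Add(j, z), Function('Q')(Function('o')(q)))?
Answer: Rational(2887430, 37) ≈ 78039.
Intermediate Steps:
Function('B')(j, z) = Add(j, z) (Function('B')(j, z) = Add(Add(j, z), 0) = Add(j, z))
Mul(-190, Add(Mul(Function('B')(-3, 23), Pow(74, -1)), -411)) = Mul(-190, Add(Mul(Add(-3, 23), Pow(74, -1)), -411)) = Mul(-190, Add(Mul(20, Rational(1, 74)), -411)) = Mul(-190, Add(Rational(10, 37), -411)) = Mul(-190, Rational(-15197, 37)) = Rational(2887430, 37)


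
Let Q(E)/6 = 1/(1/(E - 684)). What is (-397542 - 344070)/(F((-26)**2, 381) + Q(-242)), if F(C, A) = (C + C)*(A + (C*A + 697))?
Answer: -185403/87416903 ≈ -0.0021209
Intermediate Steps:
F(C, A) = 2*C*(697 + A + A*C) (F(C, A) = (2*C)*(A + (A*C + 697)) = (2*C)*(A + (697 + A*C)) = (2*C)*(697 + A + A*C) = 2*C*(697 + A + A*C))
Q(E) = -4104 + 6*E (Q(E) = 6/(1/(E - 684)) = 6/(1/(-684 + E)) = 6*(-684 + E) = -4104 + 6*E)
(-397542 - 344070)/(F((-26)**2, 381) + Q(-242)) = (-397542 - 344070)/(2*(-26)**2*(697 + 381 + 381*(-26)**2) + (-4104 + 6*(-242))) = -741612/(2*676*(697 + 381 + 381*676) + (-4104 - 1452)) = -741612/(2*676*(697 + 381 + 257556) - 5556) = -741612/(2*676*258634 - 5556) = -741612/(349673168 - 5556) = -741612/349667612 = -741612*1/349667612 = -185403/87416903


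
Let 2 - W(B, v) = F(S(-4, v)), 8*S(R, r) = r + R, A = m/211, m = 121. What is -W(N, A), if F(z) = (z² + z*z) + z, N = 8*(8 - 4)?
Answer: -2936827/1424672 ≈ -2.0614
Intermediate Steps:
A = 121/211 ≈ 0.57346
N = 32 (N = 8*4 = 32)
S(R, r) = R/8 + r/8 (S(R, r) = (r + R)/8 = (R + r)/8 = R/8 + r/8)
F(z) = z + 2*z² (F(z) = (z² + z²) + z = 2*z² + z = z + 2*z²)
W(B, v) = 2 - v*(-½ + v/8)/4 (W(B, v) = 2 - ((⅛)*(-4) + v/8)*(1 + 2*((⅛)*(-4) + v/8)) = 2 - (-½ + v/8)*(1 + 2*(-½ + v/8)) = 2 - (-½ + v/8)*(1 + (-1 + v/4)) = 2 - (-½ + v/8)*v/4 = 2 - v*(-½ + v/8)/4)
-W(N, A) = -(2 - 1/32*121/211*(-4 + 121/211)) = -(2 - 1/32*121/211*(-723/211)) = -(2 + 87483/1424672) = -1*2936827/1424672 = -2936827/1424672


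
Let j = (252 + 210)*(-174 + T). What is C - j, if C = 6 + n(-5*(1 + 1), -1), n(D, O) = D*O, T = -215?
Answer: 179734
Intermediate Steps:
C = 16 (C = 6 - 5*(1 + 1)*(-1) = 6 - 5*2*(-1) = 6 - 10*(-1) = 6 + 10 = 16)
j = -179718 (j = (252 + 210)*(-174 - 215) = 462*(-389) = -179718)
C - j = 16 - 1*(-179718) = 16 + 179718 = 179734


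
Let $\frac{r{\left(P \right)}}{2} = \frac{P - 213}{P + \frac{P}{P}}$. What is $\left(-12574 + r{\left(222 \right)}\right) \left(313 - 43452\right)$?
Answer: $\frac{120961065776}{223} \approx 5.4243 \cdot 10^{8}$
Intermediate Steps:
$r{\left(P \right)} = \frac{2 \left(-213 + P\right)}{1 + P}$ ($r{\left(P \right)} = 2 \frac{P - 213}{P + \frac{P}{P}} = 2 \frac{-213 + P}{P + 1} = 2 \frac{-213 + P}{1 + P} = \frac{2 \left(-213 + P\right)}{1 + P}$)
$\left(-12574 + r{\left(222 \right)}\right) \left(313 - 43452\right) = \left(-12574 + \frac{2 \left(-213 + 222\right)}{1 + 222}\right) \left(313 - 43452\right) = \left(-12574 + 2 \cdot \frac{1}{223} \cdot 9\right) \left(-43139\right) = \left(-12574 + \frac{18}{223}\right) \left(-43139\right) = \left(- \frac{2803984}{223}\right) \left(-43139\right) = \frac{120961065776}{223}$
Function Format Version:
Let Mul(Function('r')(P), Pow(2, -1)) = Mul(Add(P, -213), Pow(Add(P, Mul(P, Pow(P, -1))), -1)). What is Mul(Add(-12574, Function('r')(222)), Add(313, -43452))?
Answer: Rational(120961065776, 223) ≈ 5.4243e+8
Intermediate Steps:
Function('r')(P) = Mul(2, Pow(Add(1, P), -1), Add(-213, P)) (Function('r')(P) = Mul(2, Mul(Add(P, -213), Pow(Add(P, Mul(P, Pow(P, -1))), -1))) = Mul(2, Mul(Add(-213, P), Pow(Add(P, 1), -1))) = Mul(2, Mul(Add(-213, P), Pow(Add(1, P), -1))) = Mul(2, Mul(Pow(Add(1, P), -1), Add(-213, P))) = Mul(2, Pow(Add(1, P), -1), Add(-213, P)))
Mul(Add(-12574, Function('r')(222)), Add(313, -43452)) = Mul(Add(-12574, Mul(2, Pow(Add(1, 222), -1), Add(-213, 222))), Add(313, -43452)) = Mul(Add(-12574, Mul(2, Pow(223, -1), 9)), -43139) = Mul(Add(-12574, Mul(2, Rational(1, 223), 9)), -43139) = Mul(Add(-12574, Rational(18, 223)), -43139) = Mul(Rational(-2803984, 223), -43139) = Rational(120961065776, 223)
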